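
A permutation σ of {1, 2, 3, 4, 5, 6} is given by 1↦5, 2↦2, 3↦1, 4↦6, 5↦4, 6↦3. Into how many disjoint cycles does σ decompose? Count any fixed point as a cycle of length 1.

2

Cycle decomposition: (1 5 4 6 3) (2).
2 cycles.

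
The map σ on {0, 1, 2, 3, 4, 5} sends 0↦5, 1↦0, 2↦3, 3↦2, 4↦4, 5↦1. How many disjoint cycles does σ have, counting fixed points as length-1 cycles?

Cycle decomposition: (0 5 1) (2 3) (4).
3 cycles.

3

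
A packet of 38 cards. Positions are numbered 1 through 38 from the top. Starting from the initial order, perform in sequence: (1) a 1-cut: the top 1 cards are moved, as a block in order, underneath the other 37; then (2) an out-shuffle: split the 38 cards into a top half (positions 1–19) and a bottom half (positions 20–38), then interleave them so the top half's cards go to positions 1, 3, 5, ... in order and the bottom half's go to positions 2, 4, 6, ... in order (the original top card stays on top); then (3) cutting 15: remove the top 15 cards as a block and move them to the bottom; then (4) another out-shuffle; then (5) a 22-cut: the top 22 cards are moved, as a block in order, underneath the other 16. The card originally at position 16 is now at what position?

Track the card from position 16 forward through each operation:
  after op 1 (cut 1): 16 → 15
  after op 2 (out-shuffle): 15 → 29
  after op 3 (cut 15): 29 → 14
  after op 4 (out-shuffle): 14 → 27
  after op 5 (cut 22): 27 → 5

5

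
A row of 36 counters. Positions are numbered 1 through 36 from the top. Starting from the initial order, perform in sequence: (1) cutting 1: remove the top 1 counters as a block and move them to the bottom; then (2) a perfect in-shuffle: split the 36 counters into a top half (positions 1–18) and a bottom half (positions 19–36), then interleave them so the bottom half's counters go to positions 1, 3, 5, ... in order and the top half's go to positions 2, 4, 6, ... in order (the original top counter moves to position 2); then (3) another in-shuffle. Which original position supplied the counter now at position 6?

Undo the operations in reverse order, starting from position 6:
  undo op 3 (in-shuffle, from top half): 6 ← 3
  undo op 2 (in-shuffle, from bottom half): 3 ← 20
  undo op 1 (cut 1): 20 ← 21
So the counter at position 6 came from original position 21.

21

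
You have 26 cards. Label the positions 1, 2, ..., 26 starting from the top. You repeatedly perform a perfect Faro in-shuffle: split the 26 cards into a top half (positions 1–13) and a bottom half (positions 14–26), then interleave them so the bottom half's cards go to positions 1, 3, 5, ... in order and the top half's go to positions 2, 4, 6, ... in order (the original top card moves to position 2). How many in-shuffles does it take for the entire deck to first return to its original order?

18

The in-shuffle permutes the 26 positions with cycle lengths [2, 6, 18].
Every card is home exactly when every cycle has completed a whole number of laps, i.e. after lcm(2, 6, 18) = 18 in-shuffles.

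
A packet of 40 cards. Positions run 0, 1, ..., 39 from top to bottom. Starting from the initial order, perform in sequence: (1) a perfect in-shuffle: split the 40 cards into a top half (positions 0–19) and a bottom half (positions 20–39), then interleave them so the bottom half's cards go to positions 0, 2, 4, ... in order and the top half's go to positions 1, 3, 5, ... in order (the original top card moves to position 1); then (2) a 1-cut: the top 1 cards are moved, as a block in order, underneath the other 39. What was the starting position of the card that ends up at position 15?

Undo the operations in reverse order, starting from position 15:
  undo op 2 (cut 1): 15 ← 16
  undo op 1 (in-shuffle, from bottom half): 16 ← 28
So the card at position 15 came from original position 28.

28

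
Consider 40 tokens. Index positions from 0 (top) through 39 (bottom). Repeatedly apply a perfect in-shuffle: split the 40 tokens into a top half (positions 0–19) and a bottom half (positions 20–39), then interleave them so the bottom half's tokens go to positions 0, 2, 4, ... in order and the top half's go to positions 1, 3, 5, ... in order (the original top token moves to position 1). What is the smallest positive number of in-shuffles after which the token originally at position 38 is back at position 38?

Follow position 38 under repeated in-shuffles:
38 → 36 → 32 → 24 → 8 → 17 → 35 → 30 → 20 → 0 → 1 → 3 → 7 → 15 → 31 → 22 → 4 → 9 → 19 → 39 → 38
It first returns after 20 in-shuffles.

20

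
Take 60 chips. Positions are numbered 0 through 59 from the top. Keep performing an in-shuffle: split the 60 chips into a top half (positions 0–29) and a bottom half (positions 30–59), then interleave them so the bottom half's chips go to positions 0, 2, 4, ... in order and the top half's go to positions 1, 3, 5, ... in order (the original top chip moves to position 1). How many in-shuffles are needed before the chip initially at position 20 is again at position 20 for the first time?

60

Follow position 20 under repeated in-shuffles:
20 → 41 → 22 → 45 → 30 → 0 → 1 → 3 → ... → 20 (length 60)
It first returns after 60 in-shuffles.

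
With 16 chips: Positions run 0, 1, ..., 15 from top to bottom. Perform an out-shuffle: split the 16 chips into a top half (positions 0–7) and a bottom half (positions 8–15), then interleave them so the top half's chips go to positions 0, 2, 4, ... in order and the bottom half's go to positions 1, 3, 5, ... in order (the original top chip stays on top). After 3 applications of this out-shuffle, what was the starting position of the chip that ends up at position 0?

Work backwards from position 0, undoing one out-shuffle at a time:
0 ← 0 ← 0 ← 0
So the chip now at position 0 started at position 0.

0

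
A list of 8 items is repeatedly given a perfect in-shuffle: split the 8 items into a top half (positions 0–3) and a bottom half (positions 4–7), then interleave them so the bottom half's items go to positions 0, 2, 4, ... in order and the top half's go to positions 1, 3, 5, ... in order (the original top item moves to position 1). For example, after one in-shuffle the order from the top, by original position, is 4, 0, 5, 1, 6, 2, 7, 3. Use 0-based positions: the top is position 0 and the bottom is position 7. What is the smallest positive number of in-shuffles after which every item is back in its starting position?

6

The in-shuffle permutes the 8 positions with cycle lengths [2, 6].
Every item is home exactly when every cycle has completed a whole number of laps, i.e. after lcm(2, 6) = 6 in-shuffles.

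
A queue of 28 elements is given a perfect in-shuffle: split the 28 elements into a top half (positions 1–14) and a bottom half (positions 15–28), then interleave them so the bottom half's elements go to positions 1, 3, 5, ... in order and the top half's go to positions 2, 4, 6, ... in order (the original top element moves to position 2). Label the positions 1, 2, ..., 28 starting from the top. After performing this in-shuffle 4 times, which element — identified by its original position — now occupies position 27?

18

Work backwards from position 27, undoing one in-shuffle at a time:
27 ← 28 ← 14 ← 7 ← 18
So the element now at position 27 started at position 18.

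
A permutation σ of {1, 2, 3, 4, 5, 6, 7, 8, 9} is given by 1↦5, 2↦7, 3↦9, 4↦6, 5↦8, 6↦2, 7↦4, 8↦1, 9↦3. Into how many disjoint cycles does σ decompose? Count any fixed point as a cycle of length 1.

Cycle decomposition: (1 5 8) (2 7 4 6) (3 9).
3 cycles.

3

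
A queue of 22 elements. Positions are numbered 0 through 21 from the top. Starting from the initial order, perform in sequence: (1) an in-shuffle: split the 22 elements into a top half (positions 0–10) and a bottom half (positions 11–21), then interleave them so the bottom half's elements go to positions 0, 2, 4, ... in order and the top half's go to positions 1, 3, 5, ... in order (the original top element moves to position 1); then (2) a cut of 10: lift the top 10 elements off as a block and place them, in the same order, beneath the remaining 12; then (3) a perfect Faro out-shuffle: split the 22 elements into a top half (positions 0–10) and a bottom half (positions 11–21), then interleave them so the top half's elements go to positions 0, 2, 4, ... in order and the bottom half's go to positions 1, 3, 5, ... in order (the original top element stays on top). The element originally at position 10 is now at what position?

Track the element from position 10 forward through each operation:
  after op 1 (in-shuffle): 10 → 21
  after op 2 (cut 10): 21 → 11
  after op 3 (out-shuffle): 11 → 1

1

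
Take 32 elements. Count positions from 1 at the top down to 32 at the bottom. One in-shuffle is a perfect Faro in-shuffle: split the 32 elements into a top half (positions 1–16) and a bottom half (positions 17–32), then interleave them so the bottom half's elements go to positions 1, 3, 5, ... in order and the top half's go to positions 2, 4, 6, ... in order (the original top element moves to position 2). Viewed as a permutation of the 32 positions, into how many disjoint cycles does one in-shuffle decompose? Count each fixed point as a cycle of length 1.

Trace each unvisited position around until it returns:
(1 2 4 8 16 32 31 29 25 17) (3 6 12 24 15 30 27 21 9 18) (5 10 20 7 14 28 23 13 26 19) (11 22)
4 cycles in total.

4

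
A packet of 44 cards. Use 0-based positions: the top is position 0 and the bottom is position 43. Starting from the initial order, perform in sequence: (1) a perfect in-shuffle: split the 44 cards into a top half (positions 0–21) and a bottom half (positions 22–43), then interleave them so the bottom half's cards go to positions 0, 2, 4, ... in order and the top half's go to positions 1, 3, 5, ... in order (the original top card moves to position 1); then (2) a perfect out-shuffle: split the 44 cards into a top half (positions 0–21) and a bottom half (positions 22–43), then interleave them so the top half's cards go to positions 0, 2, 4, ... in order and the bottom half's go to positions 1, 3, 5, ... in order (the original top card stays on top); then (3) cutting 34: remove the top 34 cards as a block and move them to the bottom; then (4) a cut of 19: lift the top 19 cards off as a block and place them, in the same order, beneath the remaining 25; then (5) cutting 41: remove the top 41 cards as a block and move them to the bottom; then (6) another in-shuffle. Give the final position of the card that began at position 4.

Track the card from position 4 forward through each operation:
  after op 1 (in-shuffle): 4 → 9
  after op 2 (out-shuffle): 9 → 18
  after op 3 (cut 34): 18 → 28
  after op 4 (cut 19): 28 → 9
  after op 5 (cut 41): 9 → 12
  after op 6 (in-shuffle): 12 → 25

25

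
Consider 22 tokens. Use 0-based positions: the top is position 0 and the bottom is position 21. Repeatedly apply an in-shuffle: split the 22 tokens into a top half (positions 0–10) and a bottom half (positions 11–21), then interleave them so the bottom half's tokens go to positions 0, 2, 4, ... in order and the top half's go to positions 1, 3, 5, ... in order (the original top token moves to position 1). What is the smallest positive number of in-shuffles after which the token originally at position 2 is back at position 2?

11

Follow position 2 under repeated in-shuffles:
2 → 5 → 11 → 0 → 1 → 3 → 7 → 15 → 8 → 17 → 12 → 2
It first returns after 11 in-shuffles.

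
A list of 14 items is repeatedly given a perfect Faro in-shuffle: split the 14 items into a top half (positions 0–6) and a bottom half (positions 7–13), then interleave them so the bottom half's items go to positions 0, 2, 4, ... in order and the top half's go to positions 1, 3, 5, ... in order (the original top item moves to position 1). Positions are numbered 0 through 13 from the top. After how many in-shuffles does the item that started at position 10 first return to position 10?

4

Follow position 10 under repeated in-shuffles:
10 → 6 → 13 → 12 → 10
It first returns after 4 in-shuffles.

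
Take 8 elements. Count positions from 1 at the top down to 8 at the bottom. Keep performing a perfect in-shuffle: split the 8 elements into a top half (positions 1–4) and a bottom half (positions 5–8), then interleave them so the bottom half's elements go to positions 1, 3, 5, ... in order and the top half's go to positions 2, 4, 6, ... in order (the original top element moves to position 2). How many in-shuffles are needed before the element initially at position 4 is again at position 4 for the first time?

6

Follow position 4 under repeated in-shuffles:
4 → 8 → 7 → 5 → 1 → 2 → 4
It first returns after 6 in-shuffles.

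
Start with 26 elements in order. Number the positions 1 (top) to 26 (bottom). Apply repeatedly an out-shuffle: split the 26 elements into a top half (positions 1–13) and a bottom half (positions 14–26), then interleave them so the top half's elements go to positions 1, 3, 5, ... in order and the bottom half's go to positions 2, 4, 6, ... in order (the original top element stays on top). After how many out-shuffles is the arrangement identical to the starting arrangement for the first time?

The out-shuffle permutes the 26 positions with cycle lengths [1, 1, 4, 20].
Every element is home exactly when every cycle has completed a whole number of laps, i.e. after lcm(1, 4, 20) = 20 out-shuffles.

20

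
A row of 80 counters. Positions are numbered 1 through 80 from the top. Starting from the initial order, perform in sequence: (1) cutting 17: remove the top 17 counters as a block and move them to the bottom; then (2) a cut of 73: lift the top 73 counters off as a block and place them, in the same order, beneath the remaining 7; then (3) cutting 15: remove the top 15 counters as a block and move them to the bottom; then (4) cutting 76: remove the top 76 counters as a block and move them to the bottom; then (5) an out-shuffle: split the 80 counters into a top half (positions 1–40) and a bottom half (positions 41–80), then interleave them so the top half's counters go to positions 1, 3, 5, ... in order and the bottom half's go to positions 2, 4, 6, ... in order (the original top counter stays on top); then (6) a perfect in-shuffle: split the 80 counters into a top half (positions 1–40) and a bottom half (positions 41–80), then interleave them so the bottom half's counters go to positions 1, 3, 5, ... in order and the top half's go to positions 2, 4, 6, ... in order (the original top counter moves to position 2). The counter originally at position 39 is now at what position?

70

Track the counter from position 39 forward through each operation:
  after op 1 (cut 17): 39 → 22
  after op 2 (cut 73): 22 → 29
  after op 3 (cut 15): 29 → 14
  after op 4 (cut 76): 14 → 18
  after op 5 (out-shuffle): 18 → 35
  after op 6 (in-shuffle): 35 → 70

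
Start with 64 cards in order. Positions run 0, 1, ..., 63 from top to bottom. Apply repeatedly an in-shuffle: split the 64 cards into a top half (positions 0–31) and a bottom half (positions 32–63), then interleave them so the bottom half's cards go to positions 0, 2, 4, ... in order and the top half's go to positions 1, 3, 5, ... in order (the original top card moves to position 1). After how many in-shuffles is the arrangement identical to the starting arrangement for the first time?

12

The in-shuffle permutes the 64 positions with cycle lengths [4, 12, 12, 12, 12, 12].
Every card is home exactly when every cycle has completed a whole number of laps, i.e. after lcm(4, 12) = 12 in-shuffles.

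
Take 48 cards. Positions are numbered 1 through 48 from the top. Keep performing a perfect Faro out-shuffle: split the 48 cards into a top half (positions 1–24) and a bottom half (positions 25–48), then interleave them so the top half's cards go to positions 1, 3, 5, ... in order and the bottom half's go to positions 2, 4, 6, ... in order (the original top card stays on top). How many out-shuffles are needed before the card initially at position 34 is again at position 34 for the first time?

23

Follow position 34 under repeated out-shuffles:
34 → 20 → 39 → 30 → 12 → 23 → 45 → 42 → ... → 34 (length 23)
It first returns after 23 out-shuffles.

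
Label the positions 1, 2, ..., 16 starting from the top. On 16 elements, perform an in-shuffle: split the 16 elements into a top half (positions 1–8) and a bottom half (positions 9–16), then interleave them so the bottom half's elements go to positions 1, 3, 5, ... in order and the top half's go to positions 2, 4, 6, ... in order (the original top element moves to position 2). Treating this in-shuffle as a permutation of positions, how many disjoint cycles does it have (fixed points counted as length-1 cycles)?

Trace each unvisited position around until it returns:
(1 2 4 8 16 15 13 9) (3 6 12 7 14 11 5 10)
2 cycles in total.

2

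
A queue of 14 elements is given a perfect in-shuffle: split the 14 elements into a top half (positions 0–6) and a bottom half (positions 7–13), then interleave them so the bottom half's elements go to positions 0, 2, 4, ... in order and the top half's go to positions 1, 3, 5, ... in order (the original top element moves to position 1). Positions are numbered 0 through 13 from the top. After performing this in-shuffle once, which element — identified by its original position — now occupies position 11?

5

Work backwards from position 11, undoing one in-shuffle at a time:
11 ← 5
So the element now at position 11 started at position 5.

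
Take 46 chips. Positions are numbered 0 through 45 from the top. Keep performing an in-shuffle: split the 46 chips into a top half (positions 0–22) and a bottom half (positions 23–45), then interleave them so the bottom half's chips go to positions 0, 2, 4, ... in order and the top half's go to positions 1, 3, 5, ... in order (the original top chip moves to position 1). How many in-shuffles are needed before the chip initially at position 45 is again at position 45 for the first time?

23

Follow position 45 under repeated in-shuffles:
45 → 44 → 42 → 38 → 30 → 14 → 29 → 12 → ... → 45 (length 23)
It first returns after 23 in-shuffles.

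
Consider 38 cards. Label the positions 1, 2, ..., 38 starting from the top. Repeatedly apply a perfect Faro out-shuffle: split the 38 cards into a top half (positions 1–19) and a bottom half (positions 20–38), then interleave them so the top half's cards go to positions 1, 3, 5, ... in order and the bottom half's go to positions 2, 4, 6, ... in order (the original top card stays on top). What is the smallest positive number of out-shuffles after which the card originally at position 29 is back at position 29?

36

Follow position 29 under repeated out-shuffles:
29 → 20 → 2 → 3 → 5 → 9 → 17 → 33 → ... → 29 (length 36)
It first returns after 36 out-shuffles.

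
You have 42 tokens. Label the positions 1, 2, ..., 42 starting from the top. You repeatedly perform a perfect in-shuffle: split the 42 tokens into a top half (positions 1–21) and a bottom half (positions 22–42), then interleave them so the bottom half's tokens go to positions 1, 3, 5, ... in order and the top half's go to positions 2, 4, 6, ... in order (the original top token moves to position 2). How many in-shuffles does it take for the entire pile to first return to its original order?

14

The in-shuffle permutes the 42 positions with cycle lengths [14, 14, 14].
Every token is home exactly when every cycle has completed a whole number of laps, i.e. after lcm(14) = 14 in-shuffles.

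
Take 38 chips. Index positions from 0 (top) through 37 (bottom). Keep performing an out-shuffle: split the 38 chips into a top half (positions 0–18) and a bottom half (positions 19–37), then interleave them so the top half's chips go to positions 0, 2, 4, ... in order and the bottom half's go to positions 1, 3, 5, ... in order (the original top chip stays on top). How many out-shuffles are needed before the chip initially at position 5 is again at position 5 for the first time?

Follow position 5 under repeated out-shuffles:
5 → 10 → 20 → 3 → 6 → 12 → 24 → 11 → ... → 5 (length 36)
It first returns after 36 out-shuffles.

36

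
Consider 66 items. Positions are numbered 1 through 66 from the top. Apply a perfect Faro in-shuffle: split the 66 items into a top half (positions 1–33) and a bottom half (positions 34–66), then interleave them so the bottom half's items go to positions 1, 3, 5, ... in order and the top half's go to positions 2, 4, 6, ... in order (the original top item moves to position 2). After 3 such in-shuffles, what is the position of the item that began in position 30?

Track the item's position through each in-shuffle:
30 → 60 → 53 → 39

39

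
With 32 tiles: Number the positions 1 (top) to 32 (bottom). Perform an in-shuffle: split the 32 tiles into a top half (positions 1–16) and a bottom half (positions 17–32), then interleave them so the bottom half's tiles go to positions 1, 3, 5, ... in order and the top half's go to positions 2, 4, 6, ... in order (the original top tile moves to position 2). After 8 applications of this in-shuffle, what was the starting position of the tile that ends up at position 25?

1

Work backwards from position 25, undoing one in-shuffle at a time:
25 ← 29 ← 31 ← 32 ← 16 ← 8 ← 4 ← 2 ← 1
So the tile now at position 25 started at position 1.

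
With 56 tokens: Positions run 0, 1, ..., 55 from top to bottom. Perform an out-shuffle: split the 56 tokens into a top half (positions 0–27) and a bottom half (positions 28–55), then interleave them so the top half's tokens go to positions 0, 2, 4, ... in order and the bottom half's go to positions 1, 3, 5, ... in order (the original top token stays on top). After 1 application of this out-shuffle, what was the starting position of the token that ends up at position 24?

12

Work backwards from position 24, undoing one out-shuffle at a time:
24 ← 12
So the token now at position 24 started at position 12.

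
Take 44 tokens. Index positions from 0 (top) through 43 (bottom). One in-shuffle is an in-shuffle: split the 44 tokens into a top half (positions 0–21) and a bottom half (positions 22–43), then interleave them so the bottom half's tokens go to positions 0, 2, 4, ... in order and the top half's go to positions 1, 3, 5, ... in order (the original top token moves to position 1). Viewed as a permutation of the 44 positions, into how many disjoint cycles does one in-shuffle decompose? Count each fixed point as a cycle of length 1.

Trace each unvisited position around until it returns:
(0 1 3 7 15 31 ... len 12) (2 5 11 23) (4 9 19 39 34 24) (6 13 27 10 21 43 ... len 12) (8 17 35 26) (14 29) (20 41 38 32)
7 cycles in total.

7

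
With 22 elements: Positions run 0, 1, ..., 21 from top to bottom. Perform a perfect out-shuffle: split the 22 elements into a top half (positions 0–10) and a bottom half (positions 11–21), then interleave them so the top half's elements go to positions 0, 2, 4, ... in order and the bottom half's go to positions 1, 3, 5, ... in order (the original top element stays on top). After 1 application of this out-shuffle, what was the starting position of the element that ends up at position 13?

17

Work backwards from position 13, undoing one out-shuffle at a time:
13 ← 17
So the element now at position 13 started at position 17.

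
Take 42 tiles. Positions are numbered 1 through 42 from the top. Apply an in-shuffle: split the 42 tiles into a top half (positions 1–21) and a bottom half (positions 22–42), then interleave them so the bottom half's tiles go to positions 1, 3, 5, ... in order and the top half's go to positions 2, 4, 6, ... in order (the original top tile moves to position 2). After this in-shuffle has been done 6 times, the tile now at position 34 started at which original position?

18

Work backwards from position 34, undoing one in-shuffle at a time:
34 ← 17 ← 30 ← 15 ← 29 ← 36 ← 18
So the tile now at position 34 started at position 18.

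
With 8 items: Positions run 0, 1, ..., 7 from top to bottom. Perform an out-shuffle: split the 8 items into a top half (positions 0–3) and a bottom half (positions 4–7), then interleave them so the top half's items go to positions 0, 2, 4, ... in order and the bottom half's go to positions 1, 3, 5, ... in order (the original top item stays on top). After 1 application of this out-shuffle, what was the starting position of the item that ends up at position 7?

7

Work backwards from position 7, undoing one out-shuffle at a time:
7 ← 7
So the item now at position 7 started at position 7.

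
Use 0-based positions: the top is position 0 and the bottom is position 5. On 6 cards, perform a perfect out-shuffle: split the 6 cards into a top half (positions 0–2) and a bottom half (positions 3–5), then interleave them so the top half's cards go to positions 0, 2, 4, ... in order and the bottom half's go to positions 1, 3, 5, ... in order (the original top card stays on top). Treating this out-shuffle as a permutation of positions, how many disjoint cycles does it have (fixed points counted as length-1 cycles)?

Trace each unvisited position around until it returns:
(0) (1 2 4 3) (5)
3 cycles in total.

3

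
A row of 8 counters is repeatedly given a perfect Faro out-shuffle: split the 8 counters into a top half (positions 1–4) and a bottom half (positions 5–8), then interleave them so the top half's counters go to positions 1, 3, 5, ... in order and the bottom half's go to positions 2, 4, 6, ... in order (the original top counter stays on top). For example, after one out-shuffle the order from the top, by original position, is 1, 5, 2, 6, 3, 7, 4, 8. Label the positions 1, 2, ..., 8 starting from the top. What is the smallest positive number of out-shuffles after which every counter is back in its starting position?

3

The out-shuffle permutes the 8 positions with cycle lengths [1, 1, 3, 3].
Every counter is home exactly when every cycle has completed a whole number of laps, i.e. after lcm(1, 3) = 3 out-shuffles.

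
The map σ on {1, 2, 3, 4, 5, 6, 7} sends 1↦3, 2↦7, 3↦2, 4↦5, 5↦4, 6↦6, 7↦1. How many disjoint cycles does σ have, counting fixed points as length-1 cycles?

Cycle decomposition: (1 3 2 7) (4 5) (6).
3 cycles.

3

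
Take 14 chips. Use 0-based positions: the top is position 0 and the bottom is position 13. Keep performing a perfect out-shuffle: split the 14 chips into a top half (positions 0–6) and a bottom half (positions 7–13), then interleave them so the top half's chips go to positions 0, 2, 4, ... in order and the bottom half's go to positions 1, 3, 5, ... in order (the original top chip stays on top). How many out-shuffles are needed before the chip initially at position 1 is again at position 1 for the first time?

12

Follow position 1 under repeated out-shuffles:
1 → 2 → 4 → 8 → 3 → 6 → 12 → 11 → 9 → 5 → 10 → 7 → 1
It first returns after 12 out-shuffles.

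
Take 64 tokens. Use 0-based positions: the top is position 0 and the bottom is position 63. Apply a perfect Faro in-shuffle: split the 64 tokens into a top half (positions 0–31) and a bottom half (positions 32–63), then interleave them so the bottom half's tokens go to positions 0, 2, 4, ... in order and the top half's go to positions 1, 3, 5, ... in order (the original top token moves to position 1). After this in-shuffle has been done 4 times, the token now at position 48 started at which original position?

63

Work backwards from position 48, undoing one in-shuffle at a time:
48 ← 56 ← 60 ← 62 ← 63
So the token now at position 48 started at position 63.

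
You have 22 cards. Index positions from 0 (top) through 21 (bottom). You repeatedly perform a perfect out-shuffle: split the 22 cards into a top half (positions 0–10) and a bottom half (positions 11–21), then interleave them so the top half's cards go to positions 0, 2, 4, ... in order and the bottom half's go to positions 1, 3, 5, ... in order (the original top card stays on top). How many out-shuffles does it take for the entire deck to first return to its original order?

The out-shuffle permutes the 22 positions with cycle lengths [1, 1, 2, 3, 3, 6, 6].
Every card is home exactly when every cycle has completed a whole number of laps, i.e. after lcm(1, 2, 3, 6) = 6 out-shuffles.

6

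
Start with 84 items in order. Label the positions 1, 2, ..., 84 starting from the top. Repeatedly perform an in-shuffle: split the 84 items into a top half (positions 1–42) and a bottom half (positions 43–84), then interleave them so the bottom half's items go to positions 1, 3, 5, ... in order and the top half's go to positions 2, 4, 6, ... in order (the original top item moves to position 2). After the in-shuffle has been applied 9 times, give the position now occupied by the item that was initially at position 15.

Track the item's position through each in-shuffle:
15 → 30 → 60 → 35 → 70 → 55 → 25 → 50 → 15 → 30

30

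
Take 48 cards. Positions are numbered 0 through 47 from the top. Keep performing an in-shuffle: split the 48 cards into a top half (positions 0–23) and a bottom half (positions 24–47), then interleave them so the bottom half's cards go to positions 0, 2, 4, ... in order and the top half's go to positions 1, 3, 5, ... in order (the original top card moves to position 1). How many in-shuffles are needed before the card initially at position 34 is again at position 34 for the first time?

3

Follow position 34 under repeated in-shuffles:
34 → 20 → 41 → 34
It first returns after 3 in-shuffles.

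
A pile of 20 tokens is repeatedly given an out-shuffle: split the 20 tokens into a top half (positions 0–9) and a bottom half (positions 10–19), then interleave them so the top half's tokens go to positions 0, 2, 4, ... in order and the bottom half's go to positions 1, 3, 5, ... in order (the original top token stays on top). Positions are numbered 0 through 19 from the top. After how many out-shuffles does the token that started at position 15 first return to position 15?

Follow position 15 under repeated out-shuffles:
15 → 11 → 3 → 6 → 12 → 5 → 10 → 1 → 2 → 4 → 8 → 16 → 13 → 7 → 14 → 9 → 18 → 17 → 15
It first returns after 18 out-shuffles.

18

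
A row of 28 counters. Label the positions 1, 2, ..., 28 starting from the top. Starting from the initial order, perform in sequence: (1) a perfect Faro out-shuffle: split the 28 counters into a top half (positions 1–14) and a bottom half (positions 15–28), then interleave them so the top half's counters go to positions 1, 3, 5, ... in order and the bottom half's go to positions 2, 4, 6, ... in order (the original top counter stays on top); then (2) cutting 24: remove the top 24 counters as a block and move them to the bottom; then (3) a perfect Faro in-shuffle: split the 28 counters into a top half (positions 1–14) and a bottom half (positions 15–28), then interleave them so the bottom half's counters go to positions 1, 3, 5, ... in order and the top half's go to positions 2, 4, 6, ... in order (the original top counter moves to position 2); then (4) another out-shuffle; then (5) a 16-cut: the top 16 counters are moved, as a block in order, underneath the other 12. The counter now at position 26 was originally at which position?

Undo the operations in reverse order, starting from position 26:
  undo op 5 (cut 16): 26 ← 14
  undo op 4 (out-shuffle, from bottom half): 14 ← 21
  undo op 3 (in-shuffle, from bottom half): 21 ← 25
  undo op 2 (cut 24): 25 ← 21
  undo op 1 (out-shuffle, from top half): 21 ← 11
So the counter at position 26 came from original position 11.

11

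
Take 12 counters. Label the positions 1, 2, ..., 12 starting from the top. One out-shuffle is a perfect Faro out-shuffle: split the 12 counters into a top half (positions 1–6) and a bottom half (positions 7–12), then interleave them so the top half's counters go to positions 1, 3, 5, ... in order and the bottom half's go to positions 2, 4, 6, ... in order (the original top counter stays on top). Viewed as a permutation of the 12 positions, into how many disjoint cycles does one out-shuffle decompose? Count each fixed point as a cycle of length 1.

3

Trace each unvisited position around until it returns:
(1) (2 3 5 9 6 11 10 8 4 7) (12)
3 cycles in total.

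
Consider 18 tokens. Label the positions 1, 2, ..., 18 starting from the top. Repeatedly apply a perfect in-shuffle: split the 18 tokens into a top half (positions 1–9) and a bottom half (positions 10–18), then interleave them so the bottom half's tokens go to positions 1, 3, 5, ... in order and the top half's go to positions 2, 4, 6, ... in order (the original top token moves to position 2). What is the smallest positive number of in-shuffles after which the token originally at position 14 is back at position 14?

Follow position 14 under repeated in-shuffles:
14 → 9 → 18 → 17 → 15 → 11 → 3 → 6 → 12 → 5 → 10 → 1 → 2 → 4 → 8 → 16 → 13 → 7 → 14
It first returns after 18 in-shuffles.

18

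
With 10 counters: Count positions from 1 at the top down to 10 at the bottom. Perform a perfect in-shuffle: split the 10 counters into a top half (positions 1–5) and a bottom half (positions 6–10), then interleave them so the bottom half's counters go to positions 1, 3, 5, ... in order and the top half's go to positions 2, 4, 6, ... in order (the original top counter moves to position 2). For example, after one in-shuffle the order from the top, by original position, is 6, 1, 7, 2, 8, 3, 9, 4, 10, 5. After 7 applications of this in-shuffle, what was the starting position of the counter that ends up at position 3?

2

Work backwards from position 3, undoing one in-shuffle at a time:
3 ← 7 ← 9 ← 10 ← 5 ← 8 ← 4 ← 2
So the counter now at position 3 started at position 2.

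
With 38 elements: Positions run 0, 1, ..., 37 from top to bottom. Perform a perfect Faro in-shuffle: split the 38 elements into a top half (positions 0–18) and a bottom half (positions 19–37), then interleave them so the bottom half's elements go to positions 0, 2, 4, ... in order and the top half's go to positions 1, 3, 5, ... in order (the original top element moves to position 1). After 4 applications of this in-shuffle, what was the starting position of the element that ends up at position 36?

33

Work backwards from position 36, undoing one in-shuffle at a time:
36 ← 37 ← 18 ← 28 ← 33
So the element now at position 36 started at position 33.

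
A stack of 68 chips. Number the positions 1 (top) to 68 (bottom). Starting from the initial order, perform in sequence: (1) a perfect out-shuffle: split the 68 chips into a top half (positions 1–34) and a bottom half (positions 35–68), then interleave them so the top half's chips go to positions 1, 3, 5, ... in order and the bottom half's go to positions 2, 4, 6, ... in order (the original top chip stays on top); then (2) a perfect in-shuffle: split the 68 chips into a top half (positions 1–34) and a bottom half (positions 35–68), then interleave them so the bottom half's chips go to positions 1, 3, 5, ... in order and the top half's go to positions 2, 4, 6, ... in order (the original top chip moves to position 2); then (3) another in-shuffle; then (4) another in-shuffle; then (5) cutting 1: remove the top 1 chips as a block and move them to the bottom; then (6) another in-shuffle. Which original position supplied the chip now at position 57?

38

Undo the operations in reverse order, starting from position 57:
  undo op 6 (in-shuffle, from bottom half): 57 ← 63
  undo op 5 (cut 1): 63 ← 64
  undo op 4 (in-shuffle, from top half): 64 ← 32
  undo op 3 (in-shuffle, from top half): 32 ← 16
  undo op 2 (in-shuffle, from top half): 16 ← 8
  undo op 1 (out-shuffle, from bottom half): 8 ← 38
So the chip at position 57 came from original position 38.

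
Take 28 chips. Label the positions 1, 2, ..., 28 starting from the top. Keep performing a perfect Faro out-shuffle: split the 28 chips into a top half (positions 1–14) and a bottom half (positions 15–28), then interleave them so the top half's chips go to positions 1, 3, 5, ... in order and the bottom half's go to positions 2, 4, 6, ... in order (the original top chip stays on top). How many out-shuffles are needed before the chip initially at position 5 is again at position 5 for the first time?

Follow position 5 under repeated out-shuffles:
5 → 9 → 17 → 6 → 11 → 21 → 14 → 27 → 26 → 24 → 20 → 12 → 23 → 18 → 8 → 15 → 2 → 3 → 5
It first returns after 18 out-shuffles.

18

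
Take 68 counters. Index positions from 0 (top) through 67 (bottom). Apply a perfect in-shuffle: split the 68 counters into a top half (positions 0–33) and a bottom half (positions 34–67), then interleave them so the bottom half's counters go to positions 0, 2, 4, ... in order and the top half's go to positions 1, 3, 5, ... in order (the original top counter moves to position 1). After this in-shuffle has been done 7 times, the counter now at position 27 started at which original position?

10

Work backwards from position 27, undoing one in-shuffle at a time:
27 ← 13 ← 6 ← 37 ← 18 ← 43 ← 21 ← 10
So the counter now at position 27 started at position 10.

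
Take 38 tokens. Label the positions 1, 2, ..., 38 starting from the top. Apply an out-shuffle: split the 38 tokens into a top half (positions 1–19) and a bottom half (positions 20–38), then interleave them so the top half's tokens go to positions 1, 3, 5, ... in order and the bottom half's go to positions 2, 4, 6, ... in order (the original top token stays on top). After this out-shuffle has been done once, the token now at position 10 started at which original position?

24

Work backwards from position 10, undoing one out-shuffle at a time:
10 ← 24
So the token now at position 10 started at position 24.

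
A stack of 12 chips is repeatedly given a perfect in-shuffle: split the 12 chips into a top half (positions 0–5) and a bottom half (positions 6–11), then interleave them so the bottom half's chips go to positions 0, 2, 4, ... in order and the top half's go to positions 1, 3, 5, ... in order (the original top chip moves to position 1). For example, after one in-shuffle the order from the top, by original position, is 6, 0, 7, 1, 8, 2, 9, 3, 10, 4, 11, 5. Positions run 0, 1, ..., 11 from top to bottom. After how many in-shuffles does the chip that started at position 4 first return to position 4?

12

Follow position 4 under repeated in-shuffles:
4 → 9 → 6 → 0 → 1 → 3 → 7 → 2 → 5 → 11 → 10 → 8 → 4
It first returns after 12 in-shuffles.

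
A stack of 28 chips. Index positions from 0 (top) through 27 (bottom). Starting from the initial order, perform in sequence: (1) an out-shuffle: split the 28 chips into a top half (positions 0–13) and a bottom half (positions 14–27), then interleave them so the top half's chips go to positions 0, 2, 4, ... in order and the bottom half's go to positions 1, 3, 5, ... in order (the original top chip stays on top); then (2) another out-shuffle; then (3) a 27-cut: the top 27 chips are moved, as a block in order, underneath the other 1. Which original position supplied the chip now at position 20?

25

Undo the operations in reverse order, starting from position 20:
  undo op 3 (cut 27): 20 ← 19
  undo op 2 (out-shuffle, from bottom half): 19 ← 23
  undo op 1 (out-shuffle, from bottom half): 23 ← 25
So the chip at position 20 came from original position 25.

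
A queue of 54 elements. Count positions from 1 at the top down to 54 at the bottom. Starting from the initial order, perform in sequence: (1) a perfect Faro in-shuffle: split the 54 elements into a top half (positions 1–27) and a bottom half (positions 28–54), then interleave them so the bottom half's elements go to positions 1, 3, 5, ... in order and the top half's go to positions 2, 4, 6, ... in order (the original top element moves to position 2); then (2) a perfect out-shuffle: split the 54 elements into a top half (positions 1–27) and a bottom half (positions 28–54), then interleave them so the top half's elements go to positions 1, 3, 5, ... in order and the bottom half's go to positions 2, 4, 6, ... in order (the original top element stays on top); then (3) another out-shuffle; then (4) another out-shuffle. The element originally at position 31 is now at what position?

Track the element from position 31 forward through each operation:
  after op 1 (in-shuffle): 31 → 7
  after op 2 (out-shuffle): 7 → 13
  after op 3 (out-shuffle): 13 → 25
  after op 4 (out-shuffle): 25 → 49

49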